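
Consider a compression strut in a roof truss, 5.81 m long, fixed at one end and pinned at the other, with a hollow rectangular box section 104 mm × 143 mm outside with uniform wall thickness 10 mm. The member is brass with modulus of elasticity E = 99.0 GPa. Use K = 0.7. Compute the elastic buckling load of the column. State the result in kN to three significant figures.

P_cr ≈ 433 kN

Inner dimensions: h_i = 143 − 2×10 = 123.0 mm, b_i = 104 − 2×10 = 84.00 mm
Weak-axis I_min = (h_o·b_o³ − h_i·b_i³)/12 with b_o = 104, b_i = 84.00 mm (shorter outer/inner sides).
I_min = (143×104³ − 123.0×84.00³)/12 = 7.329×10^6 mm⁴
I = 7.329×10^6 mm⁴ = 7.329×10^-6 m⁴
Effective length L_e = K·L = 0.7 × 5.81 = 4.067 m
P_cr = π²EI / L_e² = π² × 99.0×10⁹ × 7.329×10^-6 / 4.067² = 4.330×10^5 N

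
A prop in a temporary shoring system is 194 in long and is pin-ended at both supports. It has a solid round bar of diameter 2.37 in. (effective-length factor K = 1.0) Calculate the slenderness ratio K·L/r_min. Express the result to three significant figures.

λ ≈ 327

For a solid circle r = d/4 = 2.37/4 = 0.5925 in
L_e = K·L = 1 × 194 = 194.0 in
λ = L_e / r_min = 194.00 / 0.5925 = 327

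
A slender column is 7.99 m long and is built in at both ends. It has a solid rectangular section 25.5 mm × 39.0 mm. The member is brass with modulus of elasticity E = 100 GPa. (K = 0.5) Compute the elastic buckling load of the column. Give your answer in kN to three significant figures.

P_cr ≈ 3.33 kN

Buckling occurs about the weak axis: I_min = h·b³/12 with b = 25.5 mm (the shorter side).
I_min = 39.0×25.5³/12 = 5.389×10^4 mm⁴
I = 5.389×10^4 mm⁴ = 5.389×10^-8 m⁴
Effective length L_e = K·L = 0.5 × 7.99 = 3.995 m
P_cr = π²EI / L_e² = π² × 100×10⁹ × 5.389×10^-8 / 3.995² = 3.332×10^3 N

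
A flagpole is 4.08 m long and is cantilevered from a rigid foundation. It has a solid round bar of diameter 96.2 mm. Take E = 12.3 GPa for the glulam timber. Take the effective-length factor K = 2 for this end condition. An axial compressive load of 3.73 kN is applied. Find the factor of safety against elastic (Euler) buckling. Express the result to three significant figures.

n ≈ 2.05

I = πd⁴/64 = π×96.2⁴/64 = 4.204×10^6 mm⁴
I = 4.204×10^6 mm⁴ = 4.204×10^-6 m⁴
Effective length L_e = K·L = 2 × 4.08 = 8.160 m
P_cr = π²EI / L_e² = π² × 12.3×10⁹ × 4.204×10^-6 / 8.160² = 7.665×10^3 N
Factor of safety n = P_cr / P = 7.6647 / 3.73 = 2.05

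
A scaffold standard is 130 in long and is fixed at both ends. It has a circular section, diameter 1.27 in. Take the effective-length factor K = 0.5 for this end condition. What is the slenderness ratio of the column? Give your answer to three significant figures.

λ ≈ 205

For a solid circle r = d/4 = 1.27/4 = 0.3175 in
L_e = K·L = 0.5 × 130 = 65.00 in
λ = L_e / r_min = 65.000 / 0.3175 = 205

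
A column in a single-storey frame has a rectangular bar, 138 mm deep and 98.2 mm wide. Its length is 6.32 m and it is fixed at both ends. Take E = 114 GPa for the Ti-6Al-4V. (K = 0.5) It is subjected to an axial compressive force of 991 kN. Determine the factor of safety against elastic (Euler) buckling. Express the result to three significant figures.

Buckling occurs about the weak axis: I_min = h·b³/12 with b = 98.2 mm (the shorter side).
I_min = 138×98.2³/12 = 1.089×10^7 mm⁴
I = 1.089×10^7 mm⁴ = 1.089×10^-5 m⁴
Effective length L_e = K·L = 0.5 × 6.32 = 3.160 m
P_cr = π²EI / L_e² = π² × 114×10⁹ × 1.089×10^-5 / 3.160² = 1.227×10^6 N
Factor of safety n = P_cr / P = 1227.1 / 991 = 1.24

n ≈ 1.24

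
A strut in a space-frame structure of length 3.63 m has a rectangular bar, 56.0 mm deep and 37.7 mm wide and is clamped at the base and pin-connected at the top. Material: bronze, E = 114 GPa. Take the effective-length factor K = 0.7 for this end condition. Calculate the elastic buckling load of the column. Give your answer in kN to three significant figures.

Buckling occurs about the weak axis: I_min = h·b³/12 with b = 37.7 mm (the shorter side).
I_min = 56.0×37.7³/12 = 2.501×10^5 mm⁴
I = 2.501×10^5 mm⁴ = 2.501×10^-7 m⁴
Effective length L_e = K·L = 0.7 × 3.63 = 2.541 m
P_cr = π²EI / L_e² = π² × 114×10⁹ × 2.501×10^-7 / 2.541² = 4.357×10^4 N

P_cr ≈ 43.6 kN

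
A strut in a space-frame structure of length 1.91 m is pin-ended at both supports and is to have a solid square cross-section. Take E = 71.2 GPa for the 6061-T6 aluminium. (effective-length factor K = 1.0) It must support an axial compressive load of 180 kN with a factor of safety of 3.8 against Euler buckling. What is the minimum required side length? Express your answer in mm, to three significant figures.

a ≈ 80.8 mm

Required P_cr = n·P = 3.8 × 180 = 684.0 kN
L_e = K·L = 1 × 1.91 = 1.910 m
Required I = P_cr·L_e²/(π²E) = 6.840×10^5 × 1.910² / (π² × 7.12×10^10) = 3.551×10^-6 m⁴
I_req = 3.551×10^6 mm⁴
Solid square: I = a⁴/12  ⇒  a = (12I)^(1/4) = (12×3.551×10^6)^(1/4) = 80.8 mm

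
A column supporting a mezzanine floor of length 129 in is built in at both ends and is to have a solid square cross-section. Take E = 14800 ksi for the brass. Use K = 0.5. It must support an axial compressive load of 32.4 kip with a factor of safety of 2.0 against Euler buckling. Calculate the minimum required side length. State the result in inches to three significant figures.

Required P_cr = n·P = 2.0 × 32.4 = 64.80 kip
L_e = K·L = 0.5 × 129 = 64.50 in
Required I = P_cr·L_e²/(π²E) = 6.480×10^4 × 64.50² / (π² × 1.48×10^7) = 1.846 in⁴
Solid square: I = a⁴/12  ⇒  a = (12I)^(1/4) = (12×1.846)^(1/4) = 2.17 in

a ≈ 2.17 in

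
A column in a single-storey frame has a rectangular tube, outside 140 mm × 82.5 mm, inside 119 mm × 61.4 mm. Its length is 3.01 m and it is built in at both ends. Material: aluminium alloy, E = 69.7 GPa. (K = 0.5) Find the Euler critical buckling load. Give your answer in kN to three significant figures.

P_cr ≈ 1290 kN

Weak-axis I_min = (h_o·b_o³ − h_i·b_i³)/12 with b_o = 82.5, b_i = 61.40 mm (shorter outer/inner sides).
I_min = (140×82.5³ − 119.0×61.40³)/12 = 4.256×10^6 mm⁴
I = 4.256×10^6 mm⁴ = 4.256×10^-6 m⁴
Effective length L_e = K·L = 0.5 × 3.01 = 1.505 m
P_cr = π²EI / L_e² = π² × 69.7×10⁹ × 4.256×10^-6 / 1.505² = 1.292×10^6 N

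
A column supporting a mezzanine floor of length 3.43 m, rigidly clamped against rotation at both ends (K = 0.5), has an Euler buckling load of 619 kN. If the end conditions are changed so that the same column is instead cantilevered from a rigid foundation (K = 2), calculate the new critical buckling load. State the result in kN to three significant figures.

P_cr ∝ 1/K², so P_cr,new = P_cr,old × (K_old/K_new)² = 619 × (0.5/2)²
= 619 × 0.06250 = 38.7 kN

P_cr ≈ 38.7 kN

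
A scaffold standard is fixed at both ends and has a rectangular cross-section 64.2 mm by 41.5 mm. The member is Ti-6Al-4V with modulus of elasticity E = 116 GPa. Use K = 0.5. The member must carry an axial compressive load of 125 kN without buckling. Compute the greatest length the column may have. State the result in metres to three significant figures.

Buckling occurs about the weak axis: I_min = h·b³/12 with b = 41.5 mm (the shorter side).
I_min = 64.2×41.5³/12 = 3.824×10^5 mm⁴
I = 3.824×10^-7 m⁴
At the buckling limit P_cr = P = 1.250×10^5 N
From P_cr = π²EI/(K·L)²:  L = (1/K)·√(π²EI/P_cr) = (1/0.5)·√(π²×1.16×10^11×3.824×10^-7/1.250×10^5)
L = 3.74 m

L_max ≈ 3.74 m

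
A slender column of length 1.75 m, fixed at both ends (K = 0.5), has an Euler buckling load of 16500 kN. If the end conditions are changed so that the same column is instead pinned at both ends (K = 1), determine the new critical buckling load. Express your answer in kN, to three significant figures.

P_cr ≈ 4120 kN

P_cr ∝ 1/K², so P_cr,new = P_cr,old × (K_old/K_new)² = 16500 × (0.5/1)²
= 16500 × 0.2500 = 4120 kN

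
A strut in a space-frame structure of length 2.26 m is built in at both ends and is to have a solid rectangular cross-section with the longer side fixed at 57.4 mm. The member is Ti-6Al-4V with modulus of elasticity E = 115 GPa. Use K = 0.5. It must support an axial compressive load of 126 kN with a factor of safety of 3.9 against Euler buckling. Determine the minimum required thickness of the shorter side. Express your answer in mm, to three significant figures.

b ≈ 48.7 mm

Required P_cr = n·P = 3.9 × 126 = 491.4 kN
L_e = K·L = 0.5 × 2.26 = 1.130 m
Required I = P_cr·L_e²/(π²E) = 4.914×10^5 × 1.130² / (π² × 1.15×10^11) = 5.528×10^-7 m⁴
I_req = 5.528×10^5 mm⁴
Rectangle, weak axis: I_min = h·b³/12 with h = 57.4 mm fixed  ⇒  b = (12I/h)^(1/3) = 48.7 mm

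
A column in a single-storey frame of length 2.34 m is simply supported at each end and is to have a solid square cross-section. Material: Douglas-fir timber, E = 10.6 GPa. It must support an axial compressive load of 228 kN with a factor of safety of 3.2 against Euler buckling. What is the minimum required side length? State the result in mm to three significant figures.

Required P_cr = n·P = 3.2 × 228 = 729.6 kN
L_e = K·L = 1 × 2.34 = 2.340 m
Required I = P_cr·L_e²/(π²E) = 7.296×10^5 × 2.340² / (π² × 1.06×10^10) = 3.819×10^-5 m⁴
I_req = 3.819×10^7 mm⁴
Solid square: I = a⁴/12  ⇒  a = (12I)^(1/4) = (12×3.819×10^7)^(1/4) = 146 mm

a ≈ 146 mm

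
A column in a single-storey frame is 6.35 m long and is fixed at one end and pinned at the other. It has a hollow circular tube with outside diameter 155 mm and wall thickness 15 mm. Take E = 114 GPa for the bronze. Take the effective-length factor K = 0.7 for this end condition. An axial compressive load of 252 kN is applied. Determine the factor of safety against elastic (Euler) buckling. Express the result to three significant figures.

Inner diameter d_i = 155 − 2×15 = 125.0 mm
I = π(d_o⁴ − d_i⁴)/64 = π(155⁴ − 125.0⁴)/64 = 1.635×10^7 mm⁴
I = 1.635×10^7 mm⁴ = 1.635×10^-5 m⁴
Effective length L_e = K·L = 0.7 × 6.35 = 4.445 m
P_cr = π²EI / L_e² = π² × 114×10⁹ × 1.635×10^-5 / 4.445² = 9.310×10^5 N
Factor of safety n = P_cr / P = 931.01 / 252 = 3.69

n ≈ 3.69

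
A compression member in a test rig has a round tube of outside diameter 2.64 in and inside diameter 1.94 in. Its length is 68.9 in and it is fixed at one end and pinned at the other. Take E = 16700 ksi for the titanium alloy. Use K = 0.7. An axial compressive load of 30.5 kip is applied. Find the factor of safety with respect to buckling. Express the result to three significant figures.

d_o = 2.64 in, d_i = 1.94 in
I = π(d_o⁴ − d_i⁴)/64 = π(2.64⁴ − 1.940⁴)/64 = 1.689 in⁴
Effective length L_e = K·L = 0.7 × 68.9 = 48.23 in
P_cr = π²EI / L_e² = π² × 16700×10³ × 1.689 / 48.23² = 1.197×10^5 lb
Factor of safety n = P_cr / P = 119.69 / 30.5 = 3.92

n ≈ 3.92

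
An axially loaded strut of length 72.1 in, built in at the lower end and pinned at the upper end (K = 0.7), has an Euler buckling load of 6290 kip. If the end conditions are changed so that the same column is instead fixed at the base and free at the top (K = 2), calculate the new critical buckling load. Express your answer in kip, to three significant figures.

P_cr ∝ 1/K², so P_cr,new = P_cr,old × (K_old/K_new)² = 6290 × (0.7/2)²
= 6290 × 0.1225 = 771 kip

P_cr ≈ 771 kip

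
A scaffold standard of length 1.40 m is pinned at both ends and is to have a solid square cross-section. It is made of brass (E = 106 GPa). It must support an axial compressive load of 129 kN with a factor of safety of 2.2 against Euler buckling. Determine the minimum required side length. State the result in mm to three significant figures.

a ≈ 50.3 mm

Required P_cr = n·P = 2.2 × 129 = 283.8 kN
L_e = K·L = 1 × 1.40 = 1.400 m
Required I = P_cr·L_e²/(π²E) = 2.838×10^5 × 1.400² / (π² × 1.06×10^11) = 5.317×10^-7 m⁴
I_req = 5.317×10^5 mm⁴
Solid square: I = a⁴/12  ⇒  a = (12I)^(1/4) = (12×5.317×10^5)^(1/4) = 50.3 mm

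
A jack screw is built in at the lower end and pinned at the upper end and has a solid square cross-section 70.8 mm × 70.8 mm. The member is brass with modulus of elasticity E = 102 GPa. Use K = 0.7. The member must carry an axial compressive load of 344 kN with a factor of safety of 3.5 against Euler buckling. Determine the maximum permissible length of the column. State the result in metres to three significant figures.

I = a⁴/12 = 70.8⁴/12 = 2.094×10^6 mm⁴
I = 2.094×10^-6 m⁴
Required critical load P_cr = n·P = 3.5 × 344 = 1204 kN = 1.204×10^6 N
From P_cr = π²EI/(K·L)²:  L = (1/K)·√(π²EI/P_cr) = (1/0.7)·√(π²×1.02×10^11×2.094×10^-6/1.204×10^6)
L = 1.89 m

L_max ≈ 1.89 m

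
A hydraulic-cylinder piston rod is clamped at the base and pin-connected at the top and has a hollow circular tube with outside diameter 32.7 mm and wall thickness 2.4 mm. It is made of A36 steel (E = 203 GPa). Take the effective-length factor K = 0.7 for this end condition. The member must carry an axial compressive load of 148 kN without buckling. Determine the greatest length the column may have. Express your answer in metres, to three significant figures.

Inner diameter d_i = 32.7 − 2×2.4 = 27.90 mm
I = π(d_o⁴ − d_i⁴)/64 = π(32.7⁴ − 27.90⁴)/64 = 2.638×10^4 mm⁴
I = 2.638×10^-8 m⁴
At the buckling limit P_cr = P = 1.480×10^5 N
From P_cr = π²EI/(K·L)²:  L = (1/K)·√(π²EI/P_cr) = (1/0.7)·√(π²×2.03×10^11×2.638×10^-8/1.480×10^5)
L = 0.854 m

L_max ≈ 0.854 m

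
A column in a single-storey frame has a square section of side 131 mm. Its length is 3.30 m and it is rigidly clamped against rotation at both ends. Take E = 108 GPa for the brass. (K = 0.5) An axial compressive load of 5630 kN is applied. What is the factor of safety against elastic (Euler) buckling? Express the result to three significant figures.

n ≈ 1.71

I = a⁴/12 = 131⁴/12 = 2.454×10^7 mm⁴
I = 2.454×10^7 mm⁴ = 2.454×10^-5 m⁴
Effective length L_e = K·L = 0.5 × 3.30 = 1.650 m
P_cr = π²EI / L_e² = π² × 108×10⁹ × 2.454×10^-5 / 1.650² = 9.609×10^6 N
Factor of safety n = P_cr / P = 9608.6 / 5630 = 1.71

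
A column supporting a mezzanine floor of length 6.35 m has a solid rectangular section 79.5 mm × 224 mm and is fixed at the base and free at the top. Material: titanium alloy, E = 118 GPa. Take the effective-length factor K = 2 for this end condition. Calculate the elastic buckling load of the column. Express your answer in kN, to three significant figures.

P_cr ≈ 67.7 kN

Buckling occurs about the weak axis: I_min = h·b³/12 with b = 79.5 mm (the shorter side).
I_min = 224×79.5³/12 = 9.379×10^6 mm⁴
I = 9.379×10^6 mm⁴ = 9.379×10^-6 m⁴
Effective length L_e = K·L = 2 × 6.35 = 12.70 m
P_cr = π²EI / L_e² = π² × 118×10⁹ × 9.379×10^-6 / 12.70² = 6.772×10^4 N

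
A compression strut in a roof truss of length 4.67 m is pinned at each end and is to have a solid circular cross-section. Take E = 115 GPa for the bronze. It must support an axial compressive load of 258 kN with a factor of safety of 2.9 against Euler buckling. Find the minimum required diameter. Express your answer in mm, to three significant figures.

Required P_cr = n·P = 2.9 × 258 = 748.2 kN
L_e = K·L = 1 × 4.67 = 4.670 m
Required I = P_cr·L_e²/(π²E) = 7.482×10^5 × 4.670² / (π² × 1.15×10^11) = 1.438×10^-5 m⁴
I_req = 1.438×10^7 mm⁴
Solid circle: I = πd⁴/64  ⇒  d = (64I/π)^(1/4) = (64×1.438×10^7/π)^(1/4) = 131 mm

d ≈ 131 mm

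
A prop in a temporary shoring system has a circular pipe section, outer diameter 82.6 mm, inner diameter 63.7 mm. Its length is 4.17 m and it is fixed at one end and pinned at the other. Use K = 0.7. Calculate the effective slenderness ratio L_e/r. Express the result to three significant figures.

d_o = 82.6 mm, d_i = 63.7 mm
I = π(d_o⁴ − d_i⁴)/64 = π(82.6⁴ − 63.70⁴)/64 = 1.477×10^6 mm⁴
A = 2.172×10^3 mm²;  r_min = √(I/A) = √(1.477×10^6/2.172×10^3) = 26.08 mm
L_e = K·L = 0.7 × 4.17 m = 2.919 m = 2919.0 mm
λ = L_e / r_min = 2919.0 / 26.08 = 112

λ ≈ 112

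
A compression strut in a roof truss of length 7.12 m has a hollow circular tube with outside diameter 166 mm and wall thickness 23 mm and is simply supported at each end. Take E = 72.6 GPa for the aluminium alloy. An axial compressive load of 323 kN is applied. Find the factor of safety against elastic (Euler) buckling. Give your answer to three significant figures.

n ≈ 1.19

Inner diameter d_i = 166 − 2×23 = 120.0 mm
I = π(d_o⁴ − d_i⁴)/64 = π(166⁴ − 120.0⁴)/64 = 2.709×10^7 mm⁴
I = 2.709×10^7 mm⁴ = 2.709×10^-5 m⁴
Effective length L_e = K·L = 1 × 7.12 = 7.120 m
P_cr = π²EI / L_e² = π² × 72.6×10⁹ × 2.709×10^-5 / 7.120² = 3.830×10^5 N
Factor of safety n = P_cr / P = 382.97 / 323 = 1.19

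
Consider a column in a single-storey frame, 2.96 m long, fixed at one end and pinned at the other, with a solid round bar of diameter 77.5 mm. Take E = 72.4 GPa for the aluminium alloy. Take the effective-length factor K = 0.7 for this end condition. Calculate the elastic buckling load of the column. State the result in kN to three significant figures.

P_cr ≈ 295 kN

I = πd⁴/64 = π×77.5⁴/64 = 1.771×10^6 mm⁴
I = 1.771×10^6 mm⁴ = 1.771×10^-6 m⁴
Effective length L_e = K·L = 0.7 × 2.96 = 2.072 m
P_cr = π²EI / L_e² = π² × 72.4×10⁹ × 1.771×10^-6 / 2.072² = 2.947×10^5 N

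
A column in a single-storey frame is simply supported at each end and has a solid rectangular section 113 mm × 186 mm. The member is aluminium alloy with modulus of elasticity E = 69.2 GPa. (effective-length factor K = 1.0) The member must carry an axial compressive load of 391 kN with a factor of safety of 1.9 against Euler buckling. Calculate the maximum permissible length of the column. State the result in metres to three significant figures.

L_max ≈ 4.53 m

Buckling occurs about the weak axis: I_min = h·b³/12 with b = 113 mm (the shorter side).
I_min = 186×113³/12 = 2.236×10^7 mm⁴
I = 2.236×10^-5 m⁴
Required critical load P_cr = n·P = 1.9 × 391 = 742.9 kN = 7.429×10^5 N
From P_cr = π²EI/(K·L)²:  L = (1/K)·√(π²EI/P_cr) = (1/1)·√(π²×6.92×10^10×2.236×10^-5/7.429×10^5)
L = 4.53 m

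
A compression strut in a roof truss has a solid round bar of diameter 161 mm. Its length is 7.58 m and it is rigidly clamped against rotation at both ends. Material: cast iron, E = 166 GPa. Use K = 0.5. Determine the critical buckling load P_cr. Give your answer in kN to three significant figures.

P_cr ≈ 3760 kN

I = πd⁴/64 = π×161⁴/64 = 3.298×10^7 mm⁴
I = 3.298×10^7 mm⁴ = 3.298×10^-5 m⁴
Effective length L_e = K·L = 0.5 × 7.58 = 3.790 m
P_cr = π²EI / L_e² = π² × 166×10⁹ × 3.298×10^-5 / 3.790² = 3.762×10^6 N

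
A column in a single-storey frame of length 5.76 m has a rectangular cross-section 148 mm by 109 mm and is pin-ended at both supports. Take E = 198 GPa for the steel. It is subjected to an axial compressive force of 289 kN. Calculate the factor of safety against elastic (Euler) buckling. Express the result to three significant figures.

Buckling occurs about the weak axis: I_min = h·b³/12 with b = 109 mm (the shorter side).
I_min = 148×109³/12 = 1.597×10^7 mm⁴
I = 1.597×10^7 mm⁴ = 1.597×10^-5 m⁴
Effective length L_e = K·L = 1 × 5.76 = 5.760 m
P_cr = π²EI / L_e² = π² × 198×10⁹ × 1.597×10^-5 / 5.760² = 9.408×10^5 N
Factor of safety n = P_cr / P = 940.76 / 289 = 3.26

n ≈ 3.26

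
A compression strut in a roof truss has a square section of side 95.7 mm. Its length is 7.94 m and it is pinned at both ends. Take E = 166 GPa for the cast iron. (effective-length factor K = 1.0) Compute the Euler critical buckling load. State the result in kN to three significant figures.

I = a⁴/12 = 95.7⁴/12 = 6.990×10^6 mm⁴
I = 6.990×10^6 mm⁴ = 6.990×10^-6 m⁴
Effective length L_e = K·L = 1 × 7.94 = 7.940 m
P_cr = π²EI / L_e² = π² × 166×10⁹ × 6.990×10^-6 / 7.940² = 1.816×10^5 N

P_cr ≈ 182 kN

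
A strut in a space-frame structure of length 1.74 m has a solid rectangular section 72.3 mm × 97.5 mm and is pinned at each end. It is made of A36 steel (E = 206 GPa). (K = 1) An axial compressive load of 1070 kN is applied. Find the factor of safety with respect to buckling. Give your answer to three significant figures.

Buckling occurs about the weak axis: I_min = h·b³/12 with b = 72.3 mm (the shorter side).
I_min = 97.5×72.3³/12 = 3.071×10^6 mm⁴
I = 3.071×10^6 mm⁴ = 3.071×10^-6 m⁴
Effective length L_e = K·L = 1 × 1.74 = 1.740 m
P_cr = π²EI / L_e² = π² × 206×10⁹ × 3.071×10^-6 / 1.740² = 2.062×10^6 N
Factor of safety n = P_cr / P = 2062.1 / 1070 = 1.93

n ≈ 1.93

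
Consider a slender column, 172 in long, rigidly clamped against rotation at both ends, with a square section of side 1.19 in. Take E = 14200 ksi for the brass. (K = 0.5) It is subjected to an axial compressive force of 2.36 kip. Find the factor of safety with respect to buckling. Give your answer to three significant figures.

I = a⁴/12 = 1.19⁴/12 = 0.1671 in⁴
Effective length L_e = K·L = 0.5 × 172 = 86.00 in
P_cr = π²EI / L_e² = π² × 14200×10³ × 0.1671 / 86.00² = 3.167×10^3 lb
Factor of safety n = P_cr / P = 3.1666 / 2.36 = 1.34

n ≈ 1.34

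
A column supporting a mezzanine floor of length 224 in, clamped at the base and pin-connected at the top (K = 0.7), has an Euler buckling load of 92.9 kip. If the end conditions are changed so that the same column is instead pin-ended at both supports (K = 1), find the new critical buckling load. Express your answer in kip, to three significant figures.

P_cr ≈ 45.5 kip

P_cr ∝ 1/K², so P_cr,new = P_cr,old × (K_old/K_new)² = 92.9 × (0.7/1)²
= 92.9 × 0.4900 = 45.5 kip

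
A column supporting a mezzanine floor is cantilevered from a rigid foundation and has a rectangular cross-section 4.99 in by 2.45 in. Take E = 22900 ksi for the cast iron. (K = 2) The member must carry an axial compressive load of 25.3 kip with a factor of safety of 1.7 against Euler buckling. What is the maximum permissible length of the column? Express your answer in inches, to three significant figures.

Buckling occurs about the weak axis: I_min = h·b³/12 with b = 2.45 in (the shorter side).
I_min = 4.99×2.45³/12 = 6.115 in⁴
Required critical load P_cr = n·P = 1.7 × 25.3 = 43.01 kip = 4.301×10^4 lb
From P_cr = π²EI/(K·L)²:  L = (1/K)·√(π²EI/P_cr) = (1/2)·√(π²×2.29×10^7×6.115/4.301×10^4)
L = 89.6 in

L_max ≈ 89.6 in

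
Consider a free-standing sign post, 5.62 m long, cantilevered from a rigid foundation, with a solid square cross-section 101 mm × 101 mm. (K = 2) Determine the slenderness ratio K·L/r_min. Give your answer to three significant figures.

For a square r = a/√12 = 101/√12 = 29.16 mm
L_e = K·L = 2 × 5.62 m = 11.24 m = 11240 mm
λ = L_e / r_min = 11240 / 29.16 = 386

λ ≈ 386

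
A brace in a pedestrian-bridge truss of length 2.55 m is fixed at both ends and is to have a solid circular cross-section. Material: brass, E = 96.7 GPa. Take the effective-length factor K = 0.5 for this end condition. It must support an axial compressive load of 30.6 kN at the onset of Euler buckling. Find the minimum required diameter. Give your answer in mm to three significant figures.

d ≈ 32.1 mm

L_e = K·L = 0.5 × 2.55 = 1.275 m
Required I = P_cr·L_e²/(π²E) = 3.060×10^4 × 1.275² / (π² × 9.67×10^10) = 5.212×10^-8 m⁴
I_req = 5.212×10^4 mm⁴
Solid circle: I = πd⁴/64  ⇒  d = (64I/π)^(1/4) = (64×5.212×10^4/π)^(1/4) = 32.1 mm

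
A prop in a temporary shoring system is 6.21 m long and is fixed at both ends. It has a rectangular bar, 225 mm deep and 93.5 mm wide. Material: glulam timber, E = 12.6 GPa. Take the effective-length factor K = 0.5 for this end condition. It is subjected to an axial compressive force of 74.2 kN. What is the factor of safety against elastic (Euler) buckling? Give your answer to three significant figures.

Buckling occurs about the weak axis: I_min = h·b³/12 with b = 93.5 mm (the shorter side).
I_min = 225×93.5³/12 = 1.533×10^7 mm⁴
I = 1.533×10^7 mm⁴ = 1.533×10^-5 m⁴
Effective length L_e = K·L = 0.5 × 6.21 = 3.105 m
P_cr = π²EI / L_e² = π² × 12.6×10⁹ × 1.533×10^-5 / 3.105² = 1.977×10^5 N
Factor of safety n = P_cr / P = 197.69 / 74.2 = 2.66

n ≈ 2.66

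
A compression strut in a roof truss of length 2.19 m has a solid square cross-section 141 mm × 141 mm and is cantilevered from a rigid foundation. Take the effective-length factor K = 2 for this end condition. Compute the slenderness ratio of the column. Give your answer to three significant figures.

For a square r = a/√12 = 141/√12 = 40.70 mm
L_e = K·L = 2 × 2.19 m = 4.380 m = 4380.0 mm
λ = L_e / r_min = 4380.0 / 40.70 = 108

λ ≈ 108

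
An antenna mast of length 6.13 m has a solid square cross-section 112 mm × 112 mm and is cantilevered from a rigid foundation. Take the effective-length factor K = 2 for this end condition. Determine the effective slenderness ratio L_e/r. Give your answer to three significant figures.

λ ≈ 379

For a square r = a/√12 = 112/√12 = 32.33 mm
L_e = K·L = 2 × 6.13 m = 12.26 m = 12260 mm
λ = L_e / r_min = 12260 / 32.33 = 379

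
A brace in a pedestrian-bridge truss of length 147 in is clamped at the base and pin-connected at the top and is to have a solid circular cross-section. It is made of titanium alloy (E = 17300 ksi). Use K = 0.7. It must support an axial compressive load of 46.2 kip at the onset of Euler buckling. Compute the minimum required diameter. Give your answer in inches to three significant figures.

L_e = K·L = 0.7 × 147 = 102.9 in
Required I = P_cr·L_e²/(π²E) = 4.620×10^4 × 102.9² / (π² × 1.73×10^7) = 2.865 in⁴
Solid circle: I = πd⁴/64  ⇒  d = (64I/π)^(1/4) = (64×2.865/π)^(1/4) = 2.76 in

d ≈ 2.76 in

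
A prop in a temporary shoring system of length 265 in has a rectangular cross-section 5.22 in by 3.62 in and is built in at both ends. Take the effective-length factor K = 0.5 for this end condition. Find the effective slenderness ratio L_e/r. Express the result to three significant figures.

For a rectangle r_min = b/√12 = 3.62/√12 = 1.045 in
L_e = K·L = 0.5 × 265 = 132.5 in
λ = L_e / r_min = 132.50 / 1.045 = 127

λ ≈ 127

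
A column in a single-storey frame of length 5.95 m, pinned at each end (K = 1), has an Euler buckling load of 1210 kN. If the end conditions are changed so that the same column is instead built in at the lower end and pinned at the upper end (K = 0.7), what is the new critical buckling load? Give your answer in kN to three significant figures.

P_cr ∝ 1/K², so P_cr,new = P_cr,old × (K_old/K_new)² = 1210 × (1/0.7)²
= 1210 × 2.041 = 2470 kN

P_cr ≈ 2470 kN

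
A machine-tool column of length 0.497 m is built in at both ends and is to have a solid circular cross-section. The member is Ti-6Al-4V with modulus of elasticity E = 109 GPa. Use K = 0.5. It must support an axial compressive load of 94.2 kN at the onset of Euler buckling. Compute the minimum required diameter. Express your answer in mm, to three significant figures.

L_e = K·L = 0.5 × 0.497 = 0.2485 m
Required I = P_cr·L_e²/(π²E) = 9.420×10^4 × 0.2485² / (π² × 1.09×10^11) = 5.407×10^-9 m⁴
I_req = 5.407×10^3 mm⁴
Solid circle: I = πd⁴/64  ⇒  d = (64I/π)^(1/4) = (64×5.407×10^3/π)^(1/4) = 18.2 mm

d ≈ 18.2 mm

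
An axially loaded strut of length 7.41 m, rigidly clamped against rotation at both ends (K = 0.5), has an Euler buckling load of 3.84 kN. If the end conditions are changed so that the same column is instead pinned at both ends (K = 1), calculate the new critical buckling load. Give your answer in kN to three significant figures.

P_cr ∝ 1/K², so P_cr,new = P_cr,old × (K_old/K_new)² = 3.84 × (0.5/1)²
= 3.84 × 0.2500 = 0.960 kN

P_cr ≈ 0.960 kN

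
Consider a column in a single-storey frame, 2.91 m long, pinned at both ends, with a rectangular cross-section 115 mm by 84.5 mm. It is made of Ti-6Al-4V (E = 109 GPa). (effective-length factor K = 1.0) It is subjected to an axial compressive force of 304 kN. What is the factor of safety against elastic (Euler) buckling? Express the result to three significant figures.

Buckling occurs about the weak axis: I_min = h·b³/12 with b = 84.5 mm (the shorter side).
I_min = 115×84.5³/12 = 5.782×10^6 mm⁴
I = 5.782×10^6 mm⁴ = 5.782×10^-6 m⁴
Effective length L_e = K·L = 1 × 2.91 = 2.910 m
P_cr = π²EI / L_e² = π² × 109×10⁹ × 5.782×10^-6 / 2.910² = 7.346×10^5 N
Factor of safety n = P_cr / P = 734.56 / 304 = 2.42

n ≈ 2.42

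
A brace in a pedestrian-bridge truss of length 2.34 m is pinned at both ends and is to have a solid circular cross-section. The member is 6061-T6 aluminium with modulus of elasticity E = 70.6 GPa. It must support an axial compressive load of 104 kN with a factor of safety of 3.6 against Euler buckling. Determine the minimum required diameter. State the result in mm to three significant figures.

d ≈ 88.0 mm

Required P_cr = n·P = 3.6 × 104 = 374.4 kN
L_e = K·L = 1 × 2.34 = 2.340 m
Required I = P_cr·L_e²/(π²E) = 3.744×10^5 × 2.340² / (π² × 7.06×10^10) = 2.942×10^-6 m⁴
I_req = 2.942×10^6 mm⁴
Solid circle: I = πd⁴/64  ⇒  d = (64I/π)^(1/4) = (64×2.942×10^6/π)^(1/4) = 88.0 mm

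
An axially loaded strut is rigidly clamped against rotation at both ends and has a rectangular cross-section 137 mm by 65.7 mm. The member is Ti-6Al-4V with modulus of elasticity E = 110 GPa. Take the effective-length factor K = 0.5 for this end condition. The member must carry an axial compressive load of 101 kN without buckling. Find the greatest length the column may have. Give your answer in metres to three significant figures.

L_max ≈ 11.8 m

Buckling occurs about the weak axis: I_min = h·b³/12 with b = 65.7 mm (the shorter side).
I_min = 137×65.7³/12 = 3.238×10^6 mm⁴
I = 3.238×10^-6 m⁴
At the buckling limit P_cr = P = 1.010×10^5 N
From P_cr = π²EI/(K·L)²:  L = (1/K)·√(π²EI/P_cr) = (1/0.5)·√(π²×1.10×10^11×3.238×10^-6/1.010×10^5)
L = 11.8 m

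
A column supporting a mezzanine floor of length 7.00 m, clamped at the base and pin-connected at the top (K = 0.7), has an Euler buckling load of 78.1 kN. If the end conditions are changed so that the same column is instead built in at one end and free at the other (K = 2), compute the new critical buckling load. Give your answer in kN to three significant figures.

P_cr ≈ 9.57 kN

P_cr ∝ 1/K², so P_cr,new = P_cr,old × (K_old/K_new)² = 78.1 × (0.7/2)²
= 78.1 × 0.1225 = 9.57 kN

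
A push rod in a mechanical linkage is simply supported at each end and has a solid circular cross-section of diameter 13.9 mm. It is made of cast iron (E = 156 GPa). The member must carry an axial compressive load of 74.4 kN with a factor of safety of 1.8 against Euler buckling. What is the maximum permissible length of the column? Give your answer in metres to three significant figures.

I = πd⁴/64 = π×13.9⁴/64 = 1.832×10^3 mm⁴
I = 1.832×10^-9 m⁴
Required critical load P_cr = n·P = 1.8 × 74.4 = 133.9 kN = 1.339×10^5 N
From P_cr = π²EI/(K·L)²:  L = (1/K)·√(π²EI/P_cr) = (1/1)·√(π²×1.56×10^11×1.832×10^-9/1.339×10^5)
L = 0.145 m

L_max ≈ 0.145 m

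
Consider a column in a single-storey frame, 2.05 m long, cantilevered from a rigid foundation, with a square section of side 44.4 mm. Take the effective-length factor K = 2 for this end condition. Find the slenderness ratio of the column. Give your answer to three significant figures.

λ ≈ 320

For a square r = a/√12 = 44.4/√12 = 12.82 mm
L_e = K·L = 2 × 2.05 m = 4.100 m = 4100.0 mm
λ = L_e / r_min = 4100.0 / 12.82 = 320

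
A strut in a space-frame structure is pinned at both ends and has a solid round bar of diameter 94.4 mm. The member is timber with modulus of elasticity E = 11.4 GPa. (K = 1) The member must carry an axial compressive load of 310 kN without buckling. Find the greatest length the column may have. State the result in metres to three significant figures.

I = πd⁴/64 = π×94.4⁴/64 = 3.898×10^6 mm⁴
I = 3.898×10^-6 m⁴
At the buckling limit P_cr = P = 3.100×10^5 N
From P_cr = π²EI/(K·L)²:  L = (1/K)·√(π²EI/P_cr) = (1/1)·√(π²×1.14×10^10×3.898×10^-6/3.100×10^5)
L = 1.19 m

L_max ≈ 1.19 m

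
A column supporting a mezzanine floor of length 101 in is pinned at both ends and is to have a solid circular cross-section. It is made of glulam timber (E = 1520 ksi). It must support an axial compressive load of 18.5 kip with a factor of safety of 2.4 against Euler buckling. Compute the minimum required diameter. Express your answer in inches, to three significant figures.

d ≈ 4.98 in

Required P_cr = n·P = 2.4 × 18.5 = 44.40 kip
L_e = K·L = 1 × 101 = 101.0 in
Required I = P_cr·L_e²/(π²E) = 4.440×10^4 × 101.0² / (π² × 1.52×10^6) = 30.19 in⁴
Solid circle: I = πd⁴/64  ⇒  d = (64I/π)^(1/4) = (64×30.19/π)^(1/4) = 4.98 in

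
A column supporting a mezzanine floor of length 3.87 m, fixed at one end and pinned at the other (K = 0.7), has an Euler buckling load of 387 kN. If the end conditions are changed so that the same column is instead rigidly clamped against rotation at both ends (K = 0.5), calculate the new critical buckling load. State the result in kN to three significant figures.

P_cr ≈ 759 kN

P_cr ∝ 1/K², so P_cr,new = P_cr,old × (K_old/K_new)² = 387 × (0.7/0.5)²
= 387 × 1.960 = 759 kN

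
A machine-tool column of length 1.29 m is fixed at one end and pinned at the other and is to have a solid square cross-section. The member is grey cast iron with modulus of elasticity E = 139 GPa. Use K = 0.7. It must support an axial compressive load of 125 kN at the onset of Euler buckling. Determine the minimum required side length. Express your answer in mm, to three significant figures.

L_e = K·L = 0.7 × 1.29 = 0.9030 m
Required I = P_cr·L_e²/(π²E) = 1.250×10^5 × 0.9030² / (π² × 1.39×10^11) = 7.430×10^-8 m⁴
I_req = 7.430×10^4 mm⁴
Solid square: I = a⁴/12  ⇒  a = (12I)^(1/4) = (12×7.430×10^4)^(1/4) = 30.7 mm

a ≈ 30.7 mm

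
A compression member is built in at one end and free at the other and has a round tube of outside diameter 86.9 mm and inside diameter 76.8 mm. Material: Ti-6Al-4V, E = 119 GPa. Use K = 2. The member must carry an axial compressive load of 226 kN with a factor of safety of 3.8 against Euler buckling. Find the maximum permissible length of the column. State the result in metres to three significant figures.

L_max ≈ 0.611 m

d_o = 86.9 mm, d_i = 76.8 mm
I = π(d_o⁴ − d_i⁴)/64 = π(86.9⁴ − 76.80⁴)/64 = 1.092×10^6 mm⁴
I = 1.092×10^-6 m⁴
Required critical load P_cr = n·P = 3.8 × 226 = 858.8 kN = 8.588×10^5 N
From P_cr = π²EI/(K·L)²:  L = (1/K)·√(π²EI/P_cr) = (1/2)·√(π²×1.19×10^11×1.092×10^-6/8.588×10^5)
L = 0.611 m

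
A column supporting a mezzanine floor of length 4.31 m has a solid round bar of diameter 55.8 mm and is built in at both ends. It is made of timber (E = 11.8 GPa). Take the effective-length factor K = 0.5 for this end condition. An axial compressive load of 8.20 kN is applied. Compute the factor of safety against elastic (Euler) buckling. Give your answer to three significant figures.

n ≈ 1.46

I = πd⁴/64 = π×55.8⁴/64 = 4.759×10^5 mm⁴
I = 4.759×10^5 mm⁴ = 4.759×10^-7 m⁴
Effective length L_e = K·L = 0.5 × 4.31 = 2.155 m
P_cr = π²EI / L_e² = π² × 11.8×10⁹ × 4.759×10^-7 / 2.155² = 1.193×10^4 N
Factor of safety n = P_cr / P = 11.934 / 8.20 = 1.46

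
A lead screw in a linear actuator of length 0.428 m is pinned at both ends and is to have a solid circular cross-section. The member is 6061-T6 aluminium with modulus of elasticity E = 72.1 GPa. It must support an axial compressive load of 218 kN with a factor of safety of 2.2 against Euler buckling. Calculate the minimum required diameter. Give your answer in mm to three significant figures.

d ≈ 39.8 mm

Required P_cr = n·P = 2.2 × 218 = 479.6 kN
L_e = K·L = 1 × 0.428 = 0.4280 m
Required I = P_cr·L_e²/(π²E) = 4.796×10^5 × 0.4280² / (π² × 7.21×10^10) = 1.235×10^-7 m⁴
I_req = 1.235×10^5 mm⁴
Solid circle: I = πd⁴/64  ⇒  d = (64I/π)^(1/4) = (64×1.235×10^5/π)^(1/4) = 39.8 mm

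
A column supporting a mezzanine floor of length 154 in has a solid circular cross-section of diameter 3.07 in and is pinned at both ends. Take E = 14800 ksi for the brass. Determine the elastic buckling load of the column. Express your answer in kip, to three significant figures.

I = πd⁴/64 = π×3.07⁴/64 = 4.360 in⁴
Effective length L_e = K·L = 1 × 154 = 154.0 in
P_cr = π²EI / L_e² = π² × 14800×10³ × 4.360 / 154.0² = 2.686×10^4 lb

P_cr ≈ 26.9 kip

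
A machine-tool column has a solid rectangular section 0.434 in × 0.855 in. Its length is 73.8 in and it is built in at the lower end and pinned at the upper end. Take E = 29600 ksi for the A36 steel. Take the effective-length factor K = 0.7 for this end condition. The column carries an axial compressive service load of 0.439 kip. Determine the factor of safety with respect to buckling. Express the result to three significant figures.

n ≈ 1.45

Buckling occurs about the weak axis: I_min = h·b³/12 with b = 0.434 in (the shorter side).
I_min = 0.855×0.434³/12 = 5.824×10^-3 in⁴
Effective length L_e = K·L = 0.7 × 73.8 = 51.66 in
P_cr = π²EI / L_e² = π² × 29600×10³ × 5.824×10^-3 / 51.66² = 637.6 lb
Factor of safety n = P_cr / P = 0.63758 / 0.439 = 1.45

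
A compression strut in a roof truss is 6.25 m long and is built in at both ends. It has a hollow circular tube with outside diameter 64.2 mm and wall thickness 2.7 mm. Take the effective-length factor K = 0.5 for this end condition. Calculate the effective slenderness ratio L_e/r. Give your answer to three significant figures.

λ ≈ 144

Inner diameter d_i = 64.2 − 2×2.7 = 58.80 mm
I = π(d_o⁴ − d_i⁴)/64 = π(64.2⁴ − 58.80⁴)/64 = 2.471×10^5 mm⁴
A = 521.7 mm²;  r_min = √(I/A) = √(2.471×10^5/521.7) = 21.76 mm
L_e = K·L = 0.5 × 6.25 m = 3.125 m = 3125.0 mm
λ = L_e / r_min = 3125.0 / 21.76 = 144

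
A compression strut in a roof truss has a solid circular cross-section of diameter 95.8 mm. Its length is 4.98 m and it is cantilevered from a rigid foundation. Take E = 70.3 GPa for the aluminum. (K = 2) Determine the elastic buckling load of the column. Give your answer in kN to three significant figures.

P_cr ≈ 28.9 kN

I = πd⁴/64 = π×95.8⁴/64 = 4.135×10^6 mm⁴
I = 4.135×10^6 mm⁴ = 4.135×10^-6 m⁴
Effective length L_e = K·L = 2 × 4.98 = 9.960 m
P_cr = π²EI / L_e² = π² × 70.3×10⁹ × 4.135×10^-6 / 9.960² = 2.892×10^4 N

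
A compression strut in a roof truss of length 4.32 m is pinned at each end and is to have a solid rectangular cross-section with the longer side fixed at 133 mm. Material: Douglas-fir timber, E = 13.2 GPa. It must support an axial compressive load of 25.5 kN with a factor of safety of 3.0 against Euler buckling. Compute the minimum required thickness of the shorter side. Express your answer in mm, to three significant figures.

Required P_cr = n·P = 3.0 × 25.5 = 76.50 kN
L_e = K·L = 1 × 4.32 = 4.320 m
Required I = P_cr·L_e²/(π²E) = 7.650×10^4 × 4.320² / (π² × 1.32×10^10) = 1.096×10^-5 m⁴
I_req = 1.096×10^7 mm⁴
Rectangle, weak axis: I_min = h·b³/12 with h = 133 mm fixed  ⇒  b = (12I/h)^(1/3) = 99.6 mm

b ≈ 99.6 mm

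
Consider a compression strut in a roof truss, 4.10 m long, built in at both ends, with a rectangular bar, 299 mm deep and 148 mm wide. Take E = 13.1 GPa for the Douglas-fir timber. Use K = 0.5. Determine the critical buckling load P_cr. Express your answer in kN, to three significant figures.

P_cr ≈ 2490 kN

Buckling occurs about the weak axis: I_min = h·b³/12 with b = 148 mm (the shorter side).
I_min = 299×148³/12 = 8.077×10^7 mm⁴
I = 8.077×10^7 mm⁴ = 8.077×10^-5 m⁴
Effective length L_e = K·L = 0.5 × 4.10 = 2.050 m
P_cr = π²EI / L_e² = π² × 13.1×10⁹ × 8.077×10^-5 / 2.050² = 2.485×10^6 N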